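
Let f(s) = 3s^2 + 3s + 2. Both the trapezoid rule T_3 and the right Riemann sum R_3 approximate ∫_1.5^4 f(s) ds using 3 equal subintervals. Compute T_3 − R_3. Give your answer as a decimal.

-20.3125

T_3 ≈ 87.1180556.
R_3 ≈ 107.4305556.
T_3 − R_3 = -20.3125.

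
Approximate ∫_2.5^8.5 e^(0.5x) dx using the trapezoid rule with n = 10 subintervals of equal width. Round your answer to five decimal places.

Δx = (8.5 − 2.5)/10 = 0.6.
f(2.5) ≈ 3.49034, f(3.1) ≈ 4.71147, f(3.7) ≈ 6.35982, f(4.3) ≈ 8.58486, f(4.9) ≈ 11.58835, f(5.5) ≈ 15.64263, f(6.1) ≈ 21.11534, f(6.7) ≈ 28.50273, f(7.3) ≈ 38.47467, f(7.9) ≈ 51.93537, f(8.5) ≈ 70.10541.
T_10 = (Δx/2)·[f(x_0) + 2f(x_1) + ... + 2f(x_{9}) + f(x_10)].
Sum ≈ 134.22787.

134.22787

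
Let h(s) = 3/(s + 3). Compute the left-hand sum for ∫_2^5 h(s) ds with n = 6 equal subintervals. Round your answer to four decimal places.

1.4678

Δs = (5 − 2)/6 = 0.5.
Left endpoints: 2, 2.5, 3, 3.5, 4, 4.5.
h(2) = 0.6, h(2.5) = 6/11, h(3) = 0.5, h(3.5) = 6/13, h(4) = 3/7, h(4.5) = 0.4.
Sum = Δs · [h(2) + h(2.5) + h(3) + ...].
Sum ≈ 1.4678.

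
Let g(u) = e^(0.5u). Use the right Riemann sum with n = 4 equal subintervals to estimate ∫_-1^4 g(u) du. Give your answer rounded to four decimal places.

18.2429

Δu = (4 − (-1))/4 = 1.25.
Right endpoints: 0.25, 1.5, 2.75, 4.
g(0.25) ≈ 1.1331, g(1.5) ≈ 2.1170, g(2.75) ≈ 3.9551, g(4) ≈ 7.3891.
Sum = Δu · [g(0.25) + g(1.5) + g(2.75) + g(4)].
Sum ≈ 18.2429.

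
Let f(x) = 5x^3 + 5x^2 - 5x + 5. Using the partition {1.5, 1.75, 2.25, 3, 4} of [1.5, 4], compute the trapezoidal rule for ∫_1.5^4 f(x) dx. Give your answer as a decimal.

406.34765625

Subinterval widths: 0.25, 0.5, 0.75, 1.
f(1.5) = 25.625, f(1.75) = 38.359375, f(2.25) = 76.015625, f(3) = 170, f(4) = 385.
On each subinterval the trapezoid contributes (Δx_i/2)·[f(x_{i-1}) + f(x_i)].
Sum = 406.34765625.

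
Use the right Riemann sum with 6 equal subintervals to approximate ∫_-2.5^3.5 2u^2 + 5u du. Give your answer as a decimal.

Δu = (3.5 − (-2.5))/6 = 1.
Right endpoints: -1.5, -0.5, 0.5, 1.5, 2.5, 3.5.
f(-1.5) = -3, f(-0.5) = -2, f(0.5) = 3, f(1.5) = 12, f(2.5) = 25, f(3.5) = 42.
Sum = Δu · [f(-1.5) + f(-0.5) + f(0.5) + ...].
Sum = 77.

77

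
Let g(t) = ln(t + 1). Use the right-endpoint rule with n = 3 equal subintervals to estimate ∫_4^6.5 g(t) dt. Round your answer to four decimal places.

4.7297

Δt = (6.5 − 4)/3 = 5/6.
Right endpoints: 29/6, 17/3, 6.5.
g(29/6) ≈ 1.7636, g(17/3) ≈ 1.8971, g(6.5) ≈ 2.0149.
Sum = Δt · [g(29/6) + g(17/3) + g(6.5)].
Sum ≈ 4.7297.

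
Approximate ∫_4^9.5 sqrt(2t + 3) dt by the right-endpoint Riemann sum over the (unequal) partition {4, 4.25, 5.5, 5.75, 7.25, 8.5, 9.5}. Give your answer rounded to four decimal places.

Subinterval widths: 0.25, 1.25, 0.25, 1.5, 1.25, 1.
Right endpoints: 4.25, 5.5, 5.75, 7.25, 8.5, 9.5.
f(4.25) ≈ 3.3912, f(5.5) ≈ 3.7417, f(5.75) ≈ 3.8079, f(7.25) ≈ 4.1833, f(8.5) ≈ 4.4721, f(9.5) ≈ 4.6904.
Sum = Σ Δt_i · f(t_i).
Sum ≈ 23.0324.

23.0324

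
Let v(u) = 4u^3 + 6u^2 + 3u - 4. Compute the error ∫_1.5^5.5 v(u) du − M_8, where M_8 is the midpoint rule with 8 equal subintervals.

Exact integral: ∫_1.5^5.5 v(u) du = 1262.
M_8 = 1258.
Error = 1262 − 1258 = 4.

4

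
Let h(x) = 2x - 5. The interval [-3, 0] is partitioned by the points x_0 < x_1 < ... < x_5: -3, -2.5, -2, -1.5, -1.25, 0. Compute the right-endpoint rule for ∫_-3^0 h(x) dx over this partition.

Subinterval widths: 0.5, 0.5, 0.5, 0.25, 1.25.
Right endpoints: -2.5, -2, -1.5, -1.25, 0.
h(-2.5) = -10, h(-2) = -9, h(-1.5) = -8, h(-1.25) = -7.5, h(0) = -5.
Sum = Σ Δx_i · h(x_i).
Sum = -21.625.

-21.625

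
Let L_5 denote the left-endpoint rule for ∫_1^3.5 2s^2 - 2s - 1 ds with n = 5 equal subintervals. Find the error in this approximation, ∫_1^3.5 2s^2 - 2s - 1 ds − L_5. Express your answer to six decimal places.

Exact integral: ∫_1^3.5 f(s) ds ≈ 14.16666667.
L_5 = 10.
Error ≈ 14.16666667 − 10 ≈ 4.166667.

4.166667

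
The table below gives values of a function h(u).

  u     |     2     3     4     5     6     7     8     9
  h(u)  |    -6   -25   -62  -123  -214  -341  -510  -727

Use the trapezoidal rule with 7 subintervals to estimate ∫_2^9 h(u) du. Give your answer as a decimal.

-1641.5

Δu = 1.
T_7 = (1/2)·[(-6) + 2·(-25) + 2·(-62) + 2·(-123) + 2·(-214) + 2·(-341) + 2·(-510) + (-727)] = -1641.5.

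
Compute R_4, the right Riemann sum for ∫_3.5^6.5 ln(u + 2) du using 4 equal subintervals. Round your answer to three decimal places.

5.975

Δu = (6.5 − 3.5)/4 = 0.75.
Right endpoints: 4.25, 5, 5.75, 6.5.
f(4.25) ≈ 1.833, f(5) ≈ 1.946, f(5.75) ≈ 2.048, f(6.5) ≈ 2.140.
Sum = Δu · [f(4.25) + f(5) + f(5.75) + f(6.5)].
Sum ≈ 5.975.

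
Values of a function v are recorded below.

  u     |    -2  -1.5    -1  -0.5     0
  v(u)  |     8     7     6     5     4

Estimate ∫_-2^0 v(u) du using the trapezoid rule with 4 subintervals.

Δu = 0.5.
T_4 = (0.5/2)·[8 + 2·7 + 2·6 + 2·5 + 4] = 12.

12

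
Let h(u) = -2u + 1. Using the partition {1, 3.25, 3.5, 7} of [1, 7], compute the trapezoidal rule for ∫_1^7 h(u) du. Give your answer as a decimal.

Subinterval widths: 2.25, 0.25, 3.5.
h(1) = -1, h(3.25) = -5.5, h(3.5) = -6, h(7) = -13.
On each subinterval the trapezoid contributes (Δu_i/2)·[h(u_{i-1}) + h(u_i)].
Sum = -42.

-42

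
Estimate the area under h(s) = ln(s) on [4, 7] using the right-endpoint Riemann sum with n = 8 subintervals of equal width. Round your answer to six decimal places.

5.179867

Δs = (7 − 4)/8 = 0.375.
Right endpoints: 4.375, 4.75, 5.125, 5.5, 5.875, 6.25, 6.625, 7.
h(4.375) ≈ 1.475907, h(4.75) ≈ 1.558145, h(5.125) ≈ 1.634131, h(5.5) ≈ 1.704748, h(5.875) ≈ 1.770706, h(6.25) ≈ 1.832581, h(6.625) ≈ 1.890850, h(7) ≈ 1.945910.
Sum = Δs · [h(4.375) + h(4.75) + h(5.125) + ...].
Sum ≈ 5.179867.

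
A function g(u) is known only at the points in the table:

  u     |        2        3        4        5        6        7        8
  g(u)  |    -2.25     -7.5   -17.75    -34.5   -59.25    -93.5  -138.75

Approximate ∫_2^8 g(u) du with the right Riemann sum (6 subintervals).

-351.25

Δu = 1.
Sum = 1·[(-7.5) + (-17.75) + (-34.5) + (-59.25) + (-93.5) + (-138.75)] = -351.25.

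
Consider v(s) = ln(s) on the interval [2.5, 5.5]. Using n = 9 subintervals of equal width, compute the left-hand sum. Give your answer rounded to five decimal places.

Δs = (5.5 − 2.5)/9 = 1/3.
Left endpoints: 2.5, 17/6, 19/6, 3.5, 23/6, 25/6, 4.5, 29/6, 31/6.
v(2.5) ≈ 0.91629, v(17/6) ≈ 1.04145, v(19/6) ≈ 1.15268, v(3.5) ≈ 1.25276, v(23/6) ≈ 1.34373, v(25/6) ≈ 1.42712, v(4.5) ≈ 1.50408, v(29/6) ≈ 1.57554, v(31/6) ≈ 1.64223.
Sum = Δs · [v(2.5) + v(17/6) + v(19/6) + ...].
Sum ≈ 3.95196.

3.95196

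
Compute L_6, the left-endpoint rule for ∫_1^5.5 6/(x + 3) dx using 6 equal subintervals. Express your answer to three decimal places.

Δx = (5.5 − 1)/6 = 0.75.
Left endpoints: 1, 1.75, 2.5, 3.25, 4, 4.75.
f(1) = 1.5, f(1.75) = 24/19, f(2.5) = 12/11, f(3.25) = 0.96, f(4) = 6/7, f(4.75) = 24/31.
Sum = Δx · [f(1) + f(1.75) + f(2.5) + ...].
Sum ≈ 4.834.

4.834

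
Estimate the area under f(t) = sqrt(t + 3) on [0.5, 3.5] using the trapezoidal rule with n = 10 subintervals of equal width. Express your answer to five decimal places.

6.68208

Δt = (3.5 − 0.5)/10 = 0.3.
f(0.5) ≈ 1.87083, f(0.8) ≈ 1.94936, f(1.1) ≈ 2.02485, f(1.4) ≈ 2.09762, f(1.7) ≈ 2.16795, f(2) ≈ 2.23607, f(2.3) ≈ 2.30217, f(2.6) ≈ 2.36643, f(2.9) ≈ 2.42899, f(3.2) ≈ 2.48998, f(3.5) ≈ 2.54951.
T_10 = (Δt/2)·[f(t_0) + 2f(t_1) + ... + 2f(t_{9}) + f(t_10)].
Sum ≈ 6.68208.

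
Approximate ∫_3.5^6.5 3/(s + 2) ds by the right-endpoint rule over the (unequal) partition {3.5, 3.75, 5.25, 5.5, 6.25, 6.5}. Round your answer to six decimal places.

Subinterval widths: 0.25, 1.5, 0.25, 0.75, 0.25.
Right endpoints: 3.75, 5.25, 5.5, 6.25, 6.5.
f(3.75) = 12/23, f(5.25) = 12/29, f(5.5) = 0.4, f(6.25) = 4/11, f(6.5) = 6/17.
Sum = Σ Δs_i · f(s_i).
Sum ≈ 1.212087.

1.212087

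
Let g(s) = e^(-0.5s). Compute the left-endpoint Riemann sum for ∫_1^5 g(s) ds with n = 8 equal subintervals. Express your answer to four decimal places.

1.1855

Δs = (5 − 1)/8 = 0.5.
Left endpoints: 1, 1.5, 2, 2.5, 3, 3.5, 4, 4.5.
g(1) ≈ 0.6065, g(1.5) ≈ 0.4724, g(2) ≈ 0.3679, g(2.5) ≈ 0.2865, g(3) ≈ 0.2231, g(3.5) ≈ 0.1738, g(4) ≈ 0.1353, g(4.5) ≈ 0.1054.
Sum = Δs · [g(1) + g(1.5) + g(2) + ...].
Sum ≈ 1.1855.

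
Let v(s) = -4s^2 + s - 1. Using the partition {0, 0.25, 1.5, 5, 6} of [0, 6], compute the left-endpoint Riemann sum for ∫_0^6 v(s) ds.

-127.25

Subinterval widths: 0.25, 1.25, 3.5, 1.
Left endpoints: 0, 0.25, 1.5, 5.
v(0) = -1, v(0.25) = -1, v(1.5) = -8.5, v(5) = -96.
Sum = Σ Δs_i · v(s_i).
Sum = -127.25.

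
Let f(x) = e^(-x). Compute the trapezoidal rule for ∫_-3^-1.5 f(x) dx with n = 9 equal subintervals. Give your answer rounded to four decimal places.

Δx = (-1.5 − (-3))/9 = 1/6.
f(-3) ≈ 20.0855, f(-17/6) ≈ 17.0020, f(-8/3) ≈ 14.3919, f(-2.5) ≈ 12.1825, f(-7/3) ≈ 10.3123, f(-13/6) ≈ 8.7291, f(-2) ≈ 7.3891, f(-11/6) ≈ 6.2547, f(-5/3) ≈ 5.2945, f(-1.5) ≈ 4.4817.
T_9 = (Δx/2)·[f(x_0) + 2f(x_1) + ... + 2f(x_{8}) + f(x_9)].
Sum ≈ 15.6400.

15.6400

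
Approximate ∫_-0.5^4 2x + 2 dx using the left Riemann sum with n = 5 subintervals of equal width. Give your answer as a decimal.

20.7

Δx = (4 − (-0.5))/5 = 0.9.
Left endpoints: -0.5, 0.4, 1.3, 2.2, 3.1.
f(-0.5) = 1, f(0.4) = 2.8, f(1.3) = 4.6, f(2.2) = 6.4, f(3.1) = 8.2.
Sum = Δx · [f(-0.5) + f(0.4) + f(1.3) + f(2.2) + f(3.1)].
Sum = 20.7.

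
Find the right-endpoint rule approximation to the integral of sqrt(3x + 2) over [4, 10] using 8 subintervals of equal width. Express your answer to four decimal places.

Δx = (10 − 4)/8 = 0.75.
Right endpoints: 4.75, 5.5, 6.25, 7, 7.75, 8.5, 9.25, 10.
f(4.75) ≈ 4.0311, f(5.5) ≈ 4.3012, f(6.25) ≈ 4.5552, f(7) ≈ 4.7958, f(7.75) ≈ 5.0249, f(8.5) ≈ 5.2440, f(9.25) ≈ 5.4544, f(10) ≈ 5.6569.
Sum = Δx · [f(4.75) + f(5.5) + f(6.25) + ...].
Sum ≈ 29.2976.

29.2976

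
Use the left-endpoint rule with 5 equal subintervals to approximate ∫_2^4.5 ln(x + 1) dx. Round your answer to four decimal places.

Δx = (4.5 − 2)/5 = 0.5.
Left endpoints: 2, 2.5, 3, 3.5, 4.
f(2) ≈ 1.0986, f(2.5) ≈ 1.2528, f(3) ≈ 1.3863, f(3.5) ≈ 1.5041, f(4) ≈ 1.6094.
Sum = Δx · [f(2) + f(2.5) + f(3) + f(3.5) + f(4)].
Sum ≈ 3.4256.

3.4256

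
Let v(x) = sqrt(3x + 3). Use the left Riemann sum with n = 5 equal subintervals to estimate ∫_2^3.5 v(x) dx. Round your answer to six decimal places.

4.920881

Δx = (3.5 − 2)/5 = 0.3.
Left endpoints: 2, 2.3, 2.6, 2.9, 3.2.
v(2) ≈ 3.000000, v(2.3) ≈ 3.146427, v(2.6) ≈ 3.286335, v(2.9) ≈ 3.420526, v(3.2) ≈ 3.549648.
Sum = Δx · [v(2) + v(2.3) + v(2.6) + v(2.9) + v(3.2)].
Sum ≈ 4.920881.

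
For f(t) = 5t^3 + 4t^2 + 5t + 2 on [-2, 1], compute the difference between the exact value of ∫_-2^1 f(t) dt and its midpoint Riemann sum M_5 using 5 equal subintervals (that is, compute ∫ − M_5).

Exact integral: ∫_-2^1 f(t) dt = -8.25.
M_5 = -7.935.
Error = -8.25 − (-7.935) = -0.315.

-0.315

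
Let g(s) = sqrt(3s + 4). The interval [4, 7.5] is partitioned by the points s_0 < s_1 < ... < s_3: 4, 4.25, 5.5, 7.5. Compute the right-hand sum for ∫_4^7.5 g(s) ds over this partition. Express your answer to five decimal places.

Subinterval widths: 0.25, 1.25, 2.
Right endpoints: 4.25, 5.5, 7.5.
g(4.25) ≈ 4.09268, g(5.5) ≈ 4.52769, g(7.5) ≈ 5.14782.
Sum = Σ Δs_i · g(s_i).
Sum ≈ 16.97841.

16.97841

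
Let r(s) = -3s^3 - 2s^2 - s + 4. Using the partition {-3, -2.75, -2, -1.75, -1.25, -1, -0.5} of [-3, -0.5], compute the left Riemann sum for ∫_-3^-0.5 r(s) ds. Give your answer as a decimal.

76.359375

Subinterval widths: 0.25, 0.75, 0.25, 0.5, 0.25, 0.5.
Left endpoints: -3, -2.75, -2, -1.75, -1.25, -1.
r(-3) = 70, r(-2.75) = 54.015625, r(-2) = 22, r(-1.75) = 15.703125, r(-1.25) = 7.984375, r(-1) = 6.
Sum = Σ Δs_i · r(s_i).
Sum = 76.359375.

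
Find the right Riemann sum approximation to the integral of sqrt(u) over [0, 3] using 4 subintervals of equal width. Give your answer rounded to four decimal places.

3.9921

Δu = (3 − 0)/4 = 0.75.
Right endpoints: 0.75, 1.5, 2.25, 3.
f(0.75) ≈ 0.8660, f(1.5) ≈ 1.2247, f(2.25) ≈ 1.5000, f(3) ≈ 1.7321.
Sum = Δu · [f(0.75) + f(1.5) + f(2.25) + f(3)].
Sum ≈ 3.9921.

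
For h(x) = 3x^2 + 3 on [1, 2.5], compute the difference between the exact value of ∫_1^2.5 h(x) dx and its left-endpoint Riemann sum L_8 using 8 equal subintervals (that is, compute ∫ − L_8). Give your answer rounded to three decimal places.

1.450

Exact integral: ∫_1^2.5 h(x) dx = 19.125.
L_8 ≈ 17.67480.
Error ≈ 19.125 − 17.67480 ≈ 1.450.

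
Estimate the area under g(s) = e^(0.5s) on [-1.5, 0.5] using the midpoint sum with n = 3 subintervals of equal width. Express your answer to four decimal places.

1.6158

Δs = (0.5 − (-1.5))/3 = 2/3.
Midpoints: -7/6, -0.5, 1/6.
g(-7/6) ≈ 0.5580, g(-0.5) ≈ 0.7788, g(1/6) ≈ 1.0869.
Sum = Δs · [g(-7/6) + g(-0.5) + g(1/6)].
Sum ≈ 1.6158.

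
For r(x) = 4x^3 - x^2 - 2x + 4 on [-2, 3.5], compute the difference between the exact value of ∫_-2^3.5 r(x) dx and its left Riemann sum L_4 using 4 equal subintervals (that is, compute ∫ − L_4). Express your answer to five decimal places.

112.80729

Exact integral: ∫_-2^3.5 r(x) dx ≈ 130.8541667.
L_4 = 18.046875.
Error ≈ 130.8541667 − 18.046875 ≈ 112.80729.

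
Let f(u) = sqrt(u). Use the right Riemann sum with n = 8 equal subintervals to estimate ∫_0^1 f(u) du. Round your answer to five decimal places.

0.72063

Δu = (1 − 0)/8 = 0.125.
Right endpoints: 0.125, 0.25, 0.375, 0.5, 0.625, 0.75, 0.875, 1.
f(0.125) ≈ 0.35355, f(0.25) ≈ 0.50000, f(0.375) ≈ 0.61237, f(0.5) ≈ 0.70711, f(0.625) ≈ 0.79057, f(0.75) ≈ 0.86603, f(0.875) ≈ 0.93541, f(1) ≈ 1.00000.
Sum = Δu · [f(0.125) + f(0.25) + f(0.375) + ...].
Sum ≈ 0.72063.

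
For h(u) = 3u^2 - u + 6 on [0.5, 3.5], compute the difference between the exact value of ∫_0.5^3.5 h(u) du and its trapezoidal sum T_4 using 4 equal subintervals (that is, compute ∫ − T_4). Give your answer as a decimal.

-0.84375

Exact integral: ∫_0.5^3.5 h(u) du = 54.75.
T_4 = 55.59375.
Error = 54.75 − 55.59375 = -0.84375.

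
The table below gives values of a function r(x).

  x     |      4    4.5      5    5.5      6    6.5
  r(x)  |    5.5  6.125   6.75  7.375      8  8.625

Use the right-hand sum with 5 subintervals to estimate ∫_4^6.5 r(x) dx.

Δx = 0.5.
Sum = 0.5·[6.125 + 6.75 + 7.375 + 8 + 8.625] = 18.4375.

18.4375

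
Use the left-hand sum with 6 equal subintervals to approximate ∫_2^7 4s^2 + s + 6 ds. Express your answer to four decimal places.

Δs = (7 − 2)/6 = 5/6.
Left endpoints: 2, 17/6, 11/3, 4.5, 16/3, 37/6.
f(2) = 24, f(17/6) = 737/18, f(11/3) = 571/9, f(4.5) = 91.5, f(16/3) = 1126/9, f(37/6) = 2957/18.
Sum = Δs · [f(2) + f(17/6) + f(11/3) + ...].
Sum ≈ 424.3981.

424.3981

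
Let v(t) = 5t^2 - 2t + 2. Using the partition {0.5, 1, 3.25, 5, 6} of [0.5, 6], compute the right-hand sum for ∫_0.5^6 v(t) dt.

485.953125

Subinterval widths: 0.5, 2.25, 1.75, 1.
Right endpoints: 1, 3.25, 5, 6.
v(1) = 5, v(3.25) = 48.3125, v(5) = 117, v(6) = 170.
Sum = Σ Δt_i · v(t_i).
Sum = 485.953125.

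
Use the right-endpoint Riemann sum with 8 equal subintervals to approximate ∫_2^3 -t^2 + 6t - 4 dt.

Δt = (3 − 2)/8 = 0.125.
Right endpoints: 2.125, 2.25, 2.375, 2.5, 2.625, 2.75, 2.875, 3.
f(2.125) = 4.234375, f(2.25) = 4.4375, f(2.375) = 4.609375, f(2.5) = 4.75, f(2.625) = 4.859375, f(2.75) = 4.9375, f(2.875) = 4.984375, f(3) = 5.
Sum = Δt · [f(2.125) + f(2.25) + f(2.375) + ...].
Sum = 4.7265625.

4.7265625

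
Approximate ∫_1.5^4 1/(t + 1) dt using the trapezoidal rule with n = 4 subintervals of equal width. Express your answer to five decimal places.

Δt = (4 − 1.5)/4 = 0.625.
f(1.5) = 0.4, f(2.125) = 0.32, f(2.75) = 4/15, f(3.375) = 8/35, f(4) = 0.2.
T_4 = (Δt/2)·[f(t_0) + 2f(t_1) + 2f(t_2) + 2f(t_3) + f(t_4)].
Sum ≈ 0.69702.

0.69702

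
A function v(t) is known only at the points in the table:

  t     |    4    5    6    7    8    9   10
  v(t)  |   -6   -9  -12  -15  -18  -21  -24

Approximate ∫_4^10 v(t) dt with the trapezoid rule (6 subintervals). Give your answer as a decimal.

-90

Δt = 1.
T_6 = (1/2)·[(-6) + 2·(-9) + 2·(-12) + 2·(-15) + 2·(-18) + 2·(-21) + (-24)] = -90.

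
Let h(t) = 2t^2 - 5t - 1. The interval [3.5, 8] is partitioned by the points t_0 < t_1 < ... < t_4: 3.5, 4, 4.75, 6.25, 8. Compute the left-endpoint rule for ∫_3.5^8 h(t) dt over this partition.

122.09375

Subinterval widths: 0.5, 0.75, 1.5, 1.75.
Left endpoints: 3.5, 4, 4.75, 6.25.
h(3.5) = 6, h(4) = 11, h(4.75) = 20.375, h(6.25) = 45.875.
Sum = Σ Δt_i · h(t_i).
Sum = 122.09375.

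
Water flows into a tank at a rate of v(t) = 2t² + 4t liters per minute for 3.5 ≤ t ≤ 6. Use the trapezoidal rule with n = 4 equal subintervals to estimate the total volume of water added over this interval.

163.2421875

Δt = (6 − 3.5)/4 = 0.625.
v(3.5) = 38.5, v(4.125) = 50.53125, v(4.75) = 64.125, v(5.375) = 79.28125, v(6) = 96.
T_4 = (Δt/2)·[v(t_0) + 2v(t_1) + 2v(t_2) + 2v(t_3) + v(t_4)].
Sum = 163.2421875.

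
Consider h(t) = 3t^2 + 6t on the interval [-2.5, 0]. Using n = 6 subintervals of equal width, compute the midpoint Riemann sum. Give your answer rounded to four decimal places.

Δt = (0 − (-2.5))/6 = 5/12.
Midpoints: -55/24, -1.875, -35/24, -25/24, -0.625, -5/24.
h(-55/24) = 385/192, h(-1.875) = -0.703125, h(-35/24) = -455/192, h(-25/24) = -575/192, h(-0.625) = -2.578125, h(-5/24) = -215/192.
Sum = Δt · [h(-55/24) + h(-1.875) + h(-35/24) + ...].
Sum ≈ -3.2335.

-3.2335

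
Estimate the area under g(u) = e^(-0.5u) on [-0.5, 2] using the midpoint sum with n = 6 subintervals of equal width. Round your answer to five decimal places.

1.82898

Δu = (2 − (-0.5))/6 = 5/12.
Midpoints: -7/24, 0.125, 13/24, 23/24, 1.375, 43/24.
g(-7/24) ≈ 1.15700, g(0.125) ≈ 0.93941, g(13/24) ≈ 0.76274, g(23/24) ≈ 0.61930, g(1.375) ≈ 0.50283, g(43/24) ≈ 0.40827.
Sum = Δu · [g(-7/24) + g(0.125) + g(13/24) + ...].
Sum ≈ 1.82898.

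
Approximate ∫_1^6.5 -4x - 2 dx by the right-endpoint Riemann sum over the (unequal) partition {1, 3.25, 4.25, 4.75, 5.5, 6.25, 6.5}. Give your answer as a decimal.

Subinterval widths: 2.25, 1, 0.5, 0.75, 0.75, 0.25.
Right endpoints: 3.25, 4.25, 4.75, 5.5, 6.25, 6.5.
f(3.25) = -15, f(4.25) = -19, f(4.75) = -21, f(5.5) = -24, f(6.25) = -27, f(6.5) = -28.
Sum = Σ Δx_i · f(x_i).
Sum = -108.5.

-108.5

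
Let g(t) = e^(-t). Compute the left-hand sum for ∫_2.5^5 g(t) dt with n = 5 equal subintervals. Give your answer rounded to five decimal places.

0.09575

Δt = (5 − 2.5)/5 = 0.5.
Left endpoints: 2.5, 3, 3.5, 4, 4.5.
g(2.5) ≈ 0.08208, g(3) ≈ 0.04979, g(3.5) ≈ 0.03020, g(4) ≈ 0.01832, g(4.5) ≈ 0.01111.
Sum = Δt · [g(2.5) + g(3) + g(3.5) + g(4) + g(4.5)].
Sum ≈ 0.09575.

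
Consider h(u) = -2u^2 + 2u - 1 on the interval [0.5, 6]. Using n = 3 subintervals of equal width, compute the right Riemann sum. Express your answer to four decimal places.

Δu = (6 − 0.5)/3 = 11/6.
Right endpoints: 7/3, 25/6, 6.
h(7/3) = -65/9, h(25/6) = -493/18, h(6) = -61.
Sum = Δu · [h(7/3) + h(25/6) + h(6)].
Sum ≈ -175.2870.

-175.2870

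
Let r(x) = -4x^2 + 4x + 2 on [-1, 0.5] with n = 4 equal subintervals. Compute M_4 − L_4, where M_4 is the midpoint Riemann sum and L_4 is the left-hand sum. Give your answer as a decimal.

1.8984375

M_4 = 0.0703125.
L_4 = -1.828125.
M_4 − L_4 = 1.8984375.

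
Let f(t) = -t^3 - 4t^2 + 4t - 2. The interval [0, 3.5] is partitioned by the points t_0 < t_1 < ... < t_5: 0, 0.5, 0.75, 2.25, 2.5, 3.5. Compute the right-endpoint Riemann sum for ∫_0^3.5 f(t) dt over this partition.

-125.97265625

Subinterval widths: 0.5, 0.25, 1.5, 0.25, 1.
Right endpoints: 0.5, 0.75, 2.25, 2.5, 3.5.
f(0.5) = -1.125, f(0.75) = -1.671875, f(2.25) = -24.640625, f(2.5) = -32.625, f(3.5) = -79.875.
Sum = Σ Δt_i · f(t_i).
Sum = -125.97265625.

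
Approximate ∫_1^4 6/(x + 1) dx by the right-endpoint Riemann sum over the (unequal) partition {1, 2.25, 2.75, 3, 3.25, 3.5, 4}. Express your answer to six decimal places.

Subinterval widths: 1.25, 0.5, 0.25, 0.25, 0.25, 0.5.
Right endpoints: 2.25, 2.75, 3, 3.25, 3.5, 4.
f(2.25) = 24/13, f(2.75) = 1.6, f(3) = 1.5, f(3.25) = 24/17, f(3.5) = 4/3, f(4) = 1.2.
Sum = Σ Δx_i · f(x_i).
Sum ≈ 4.768967.

4.768967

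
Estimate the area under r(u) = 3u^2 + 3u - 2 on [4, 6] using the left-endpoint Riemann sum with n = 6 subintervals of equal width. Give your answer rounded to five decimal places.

167.11111

Δu = (6 − 4)/6 = 1/3.
Left endpoints: 4, 13/3, 14/3, 5, 16/3, 17/3.
r(4) = 58, r(13/3) = 202/3, r(14/3) = 232/3, r(5) = 88, r(16/3) = 298/3, r(17/3) = 334/3.
Sum = Δu · [r(4) + r(13/3) + r(14/3) + ...].
Sum ≈ 167.11111.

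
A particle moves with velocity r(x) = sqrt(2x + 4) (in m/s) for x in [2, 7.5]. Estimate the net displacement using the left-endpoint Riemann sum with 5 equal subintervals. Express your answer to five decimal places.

19.20964

Δx = (7.5 − 2)/5 = 1.1.
Left endpoints: 2, 3.1, 4.2, 5.3, 6.4.
r(2) ≈ 2.82843, r(3.1) ≈ 3.19374, r(4.2) ≈ 3.52136, r(5.3) ≈ 3.82099, r(6.4) ≈ 4.09878.
Sum = Δx · [r(2) + r(3.1) + r(4.2) + r(5.3) + r(6.4)].
Sum ≈ 19.20964.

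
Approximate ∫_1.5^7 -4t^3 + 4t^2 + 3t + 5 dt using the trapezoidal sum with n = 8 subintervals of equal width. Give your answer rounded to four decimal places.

Δt = (7 − 1.5)/8 = 0.6875.
f(1.5) = 5, f(2.1875) = -11435/1024, f(2.875) = -48.3671875, f(3.5625) = -117145/1024, f(4.25) = -217.0625, f(4.9375) = -372895/1024, f(5.625) = -563.4765625, f(6.3125) = -842573/1024, f(7) = -1150.
T_8 = (Δt/2)·[f(t_0) + 2f(t_1) + ... + 2f(t_{7}) + f(t_8)].
Sum ≈ -1865.8428.

-1865.8428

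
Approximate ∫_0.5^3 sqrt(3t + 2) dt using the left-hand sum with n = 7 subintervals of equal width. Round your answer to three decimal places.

6.390

Δt = (3 − 0.5)/7 = 5/14.
Left endpoints: 0.5, 6/7, 17/14, 11/7, 27/14, 16/7, 37/14.
f(0.5) ≈ 1.871, f(6/7) ≈ 2.138, f(17/14) ≈ 2.375, f(11/7) ≈ 2.591, f(27/14) ≈ 2.790, f(16/7) ≈ 2.976, f(37/14) ≈ 3.151.
Sum = Δt · [f(0.5) + f(6/7) + f(17/14) + ...].
Sum ≈ 6.390.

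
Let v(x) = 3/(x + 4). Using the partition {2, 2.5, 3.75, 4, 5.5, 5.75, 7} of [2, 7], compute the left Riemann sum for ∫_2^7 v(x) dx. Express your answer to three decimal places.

1.950

Subinterval widths: 0.5, 1.25, 0.25, 1.5, 0.25, 1.25.
Left endpoints: 2, 2.5, 3.75, 4, 5.5, 5.75.
v(2) = 0.5, v(2.5) = 6/13, v(3.75) = 12/31, v(4) = 0.375, v(5.5) = 6/19, v(5.75) = 4/13.
Sum = Σ Δx_i · v(x_i).
Sum ≈ 1.950.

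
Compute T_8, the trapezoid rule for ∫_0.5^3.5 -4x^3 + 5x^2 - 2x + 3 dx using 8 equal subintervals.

-83.0859375

Δx = (3.5 − 0.5)/8 = 0.375.
f(0.5) = 2.75, f(0.875) = 2.3984375, f(1.25) = 0.5, f(1.625) = -4.2109375, f(2) = -13, f(2.375) = -27.1328125, f(2.75) = -47.875, f(3.125) = -76.4921875, f(3.5) = -114.25.
T_8 = (Δx/2)·[f(x_0) + 2f(x_1) + ... + 2f(x_{7}) + f(x_8)].
Sum = -83.0859375.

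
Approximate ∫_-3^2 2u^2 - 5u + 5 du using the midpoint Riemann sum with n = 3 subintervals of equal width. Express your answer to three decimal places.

58.519

Δu = (2 − (-3))/3 = 5/3.
Midpoints: -13/6, -0.5, 7/6.
f(-13/6) = 227/9, f(-0.5) = 8, f(7/6) = 17/9.
Sum = Δu · [f(-13/6) + f(-0.5) + f(7/6)].
Sum ≈ 58.519.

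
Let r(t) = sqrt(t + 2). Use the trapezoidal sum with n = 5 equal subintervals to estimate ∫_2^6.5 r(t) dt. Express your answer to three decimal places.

11.182

Δt = (6.5 − 2)/5 = 0.9.
r(2) ≈ 2.000, r(2.9) ≈ 2.214, r(3.8) ≈ 2.408, r(4.7) ≈ 2.588, r(5.6) ≈ 2.757, r(6.5) ≈ 2.915.
T_5 = (Δt/2)·[r(t_0) + 2r(t_1) + ... + 2r(t_{4}) + r(t_5)].
Sum ≈ 11.182.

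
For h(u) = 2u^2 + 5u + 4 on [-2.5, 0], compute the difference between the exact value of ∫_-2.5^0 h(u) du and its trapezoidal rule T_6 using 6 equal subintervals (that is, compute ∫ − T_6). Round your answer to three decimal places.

-0.145

Exact integral: ∫_-2.5^0 h(u) du ≈ 4.79167.
T_6 ≈ 4.93634.
Error ≈ 4.79167 − 4.93634 ≈ -0.145.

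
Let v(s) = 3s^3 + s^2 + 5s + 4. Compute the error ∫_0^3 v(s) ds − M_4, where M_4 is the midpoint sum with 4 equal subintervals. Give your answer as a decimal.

2.0390625

Exact integral: ∫_0^3 v(s) ds = 104.25.
M_4 = 102.2109375.
Error = 104.25 − 102.2109375 = 2.0390625.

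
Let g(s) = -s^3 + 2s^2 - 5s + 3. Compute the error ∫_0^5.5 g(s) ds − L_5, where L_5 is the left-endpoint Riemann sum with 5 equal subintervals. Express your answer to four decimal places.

Exact integral: ∫_0^5.5 g(s) ds ≈ -176.973958.
L_5 = -110.55.
Error ≈ -176.973958 − (-110.55) ≈ -66.4240.

-66.4240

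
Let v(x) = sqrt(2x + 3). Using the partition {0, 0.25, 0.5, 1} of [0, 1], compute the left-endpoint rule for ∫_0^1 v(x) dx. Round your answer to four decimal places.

Subinterval widths: 0.25, 0.25, 0.5.
Left endpoints: 0, 0.25, 0.5.
v(0) ≈ 1.7321, v(0.25) ≈ 1.8708, v(0.5) ≈ 2.0000.
Sum = Σ Δx_i · v(x_i).
Sum ≈ 1.9007.

1.9007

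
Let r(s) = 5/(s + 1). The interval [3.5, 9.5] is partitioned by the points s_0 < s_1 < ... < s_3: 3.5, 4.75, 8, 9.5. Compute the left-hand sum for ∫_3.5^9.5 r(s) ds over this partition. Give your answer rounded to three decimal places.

Subinterval widths: 1.25, 3.25, 1.5.
Left endpoints: 3.5, 4.75, 8.
r(3.5) = 10/9, r(4.75) = 20/23, r(8) = 5/9.
Sum = Σ Δs_i · r(s_i).
Sum ≈ 5.048.

5.048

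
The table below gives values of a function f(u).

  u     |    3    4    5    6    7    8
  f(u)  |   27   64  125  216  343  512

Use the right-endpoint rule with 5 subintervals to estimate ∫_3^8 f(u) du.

1260

Δu = 1.
Sum = 1·[64 + 125 + 216 + 343 + 512] = 1260.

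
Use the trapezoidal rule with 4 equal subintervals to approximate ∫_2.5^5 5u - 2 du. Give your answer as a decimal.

Δu = (5 − 2.5)/4 = 0.625.
f(2.5) = 10.5, f(3.125) = 13.625, f(3.75) = 16.75, f(4.375) = 19.875, f(5) = 23.
T_4 = (Δu/2)·[f(u_0) + 2f(u_1) + 2f(u_2) + 2f(u_3) + f(u_4)].
Sum = 41.875.

41.875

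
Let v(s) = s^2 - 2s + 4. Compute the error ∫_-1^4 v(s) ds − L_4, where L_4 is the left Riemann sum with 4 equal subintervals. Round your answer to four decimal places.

1.8229

Exact integral: ∫_-1^4 v(s) ds ≈ 26.666667.
L_4 = 24.84375.
Error ≈ 26.666667 − 24.84375 ≈ 1.8229.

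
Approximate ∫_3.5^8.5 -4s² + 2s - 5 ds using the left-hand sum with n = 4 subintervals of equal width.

Δs = (8.5 − 3.5)/4 = 1.25.
Left endpoints: 3.5, 4.75, 6, 7.25.
f(3.5) = -47, f(4.75) = -85.75, f(6) = -137, f(7.25) = -200.75.
Sum = Δs · [f(3.5) + f(4.75) + f(6) + f(7.25)].
Sum = -588.125.

-588.125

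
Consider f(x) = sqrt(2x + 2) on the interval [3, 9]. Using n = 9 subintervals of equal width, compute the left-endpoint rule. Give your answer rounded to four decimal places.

21.7191

Δx = (9 − 3)/9 = 2/3.
Left endpoints: 3, 11/3, 13/3, 5, 17/3, 19/3, 7, 23/3, 25/3.
f(3) ≈ 2.8284, f(11/3) ≈ 3.0551, f(13/3) ≈ 3.2660, f(5) ≈ 3.4641, f(17/3) ≈ 3.6515, f(19/3) ≈ 3.8297, f(7) ≈ 4.0000, f(23/3) ≈ 4.1633, f(25/3) ≈ 4.3205.
Sum = Δx · [f(3) + f(11/3) + f(13/3) + ...].
Sum ≈ 21.7191.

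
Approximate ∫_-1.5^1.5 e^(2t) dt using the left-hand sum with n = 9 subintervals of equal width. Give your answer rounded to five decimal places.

Δt = (1.5 − (-1.5))/9 = 1/3.
Left endpoints: -1.5, -7/6, -5/6, -0.5, -1/6, 1/6, 0.5, 5/6, 7/6.
f(-1.5) ≈ 0.04979, f(-7/6) ≈ 0.09697, f(-5/6) ≈ 0.18888, f(-0.5) ≈ 0.36788, f(-1/6) ≈ 0.71653, f(1/6) ≈ 1.39561, f(0.5) ≈ 2.71828, f(5/6) ≈ 5.29449, f(7/6) ≈ 10.31226.
Sum = Δt · [f(-1.5) + f(-7/6) + f(-5/6) + ...].
Sum ≈ 7.04690.

7.04690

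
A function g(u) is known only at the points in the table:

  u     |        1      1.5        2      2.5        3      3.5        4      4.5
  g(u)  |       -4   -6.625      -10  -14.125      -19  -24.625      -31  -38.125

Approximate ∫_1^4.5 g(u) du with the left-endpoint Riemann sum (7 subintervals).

Δu = 0.5.
Sum = 0.5·[(-4) + (-6.625) + (-10) + (-14.125) + (-19) + (-24.625) + (-31)] = -54.6875.

-54.6875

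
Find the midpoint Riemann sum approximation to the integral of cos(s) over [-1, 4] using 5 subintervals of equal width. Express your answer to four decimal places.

Δs = (4 − (-1))/5 = 1.
Midpoints: -0.5, 0.5, 1.5, 2.5, 3.5.
f(-0.5) ≈ 0.8776, f(0.5) ≈ 0.8776, f(1.5) ≈ 0.0707, f(2.5) ≈ -0.8011, f(3.5) ≈ -0.9365.
Sum = Δs · [f(-0.5) + f(0.5) + f(1.5) + f(2.5) + f(3.5)].
Sum ≈ 0.0883.

0.0883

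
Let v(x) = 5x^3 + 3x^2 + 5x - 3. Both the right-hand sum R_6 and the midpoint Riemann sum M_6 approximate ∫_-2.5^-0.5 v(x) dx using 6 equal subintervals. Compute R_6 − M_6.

10.5

R_6 ≈ -43.38889.
M_6 ≈ -53.88889.
R_6 − M_6 = 10.5.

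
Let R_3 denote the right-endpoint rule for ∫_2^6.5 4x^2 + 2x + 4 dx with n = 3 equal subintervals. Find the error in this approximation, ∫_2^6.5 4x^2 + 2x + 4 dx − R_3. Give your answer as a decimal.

-128.25

Exact integral: ∫_2^6.5 f(x) dx = 411.75.
R_3 = 540.
Error = 411.75 − 540 = -128.25.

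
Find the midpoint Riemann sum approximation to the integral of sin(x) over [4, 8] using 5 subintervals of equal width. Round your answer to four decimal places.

Δx = (8 − 4)/5 = 0.8.
Midpoints: 4.4, 5.2, 6, 6.8, 7.6.
f(4.4) ≈ -0.9516, f(5.2) ≈ -0.8835, f(6) ≈ -0.2794, f(6.8) ≈ 0.4941, f(7.6) ≈ 0.9679.
Sum = Δx · [f(4.4) + f(5.2) + f(6) + f(6.8) + f(7.6)].
Sum ≈ -0.5220.

-0.5220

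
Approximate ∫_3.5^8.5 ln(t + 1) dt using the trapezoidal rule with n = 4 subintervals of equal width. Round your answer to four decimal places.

9.6038

Δt = (8.5 − 3.5)/4 = 1.25.
f(3.5) ≈ 1.5041, f(4.75) ≈ 1.7492, f(6) ≈ 1.9459, f(7.25) ≈ 2.1102, f(8.5) ≈ 2.2513.
T_4 = (Δt/2)·[f(t_0) + 2f(t_1) + 2f(t_2) + 2f(t_3) + f(t_4)].
Sum ≈ 9.6038.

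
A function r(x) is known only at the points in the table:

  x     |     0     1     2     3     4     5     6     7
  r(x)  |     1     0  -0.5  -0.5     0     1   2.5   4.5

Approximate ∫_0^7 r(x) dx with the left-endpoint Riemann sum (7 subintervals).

3.5

Δx = 1.
Sum = 1·[1 + 0 + (-0.5) + (-0.5) + 0 + 1 + 2.5] = 3.5.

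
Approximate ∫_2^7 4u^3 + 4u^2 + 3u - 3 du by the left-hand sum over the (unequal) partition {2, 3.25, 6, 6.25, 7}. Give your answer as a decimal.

1693.28125

Subinterval widths: 1.25, 2.75, 0.25, 0.75.
Left endpoints: 2, 3.25, 6, 6.25.
f(2) = 51, f(3.25) = 186.3125, f(6) = 1023, f(6.25) = 1148.5625.
Sum = Σ Δu_i · f(u_i).
Sum = 1693.28125.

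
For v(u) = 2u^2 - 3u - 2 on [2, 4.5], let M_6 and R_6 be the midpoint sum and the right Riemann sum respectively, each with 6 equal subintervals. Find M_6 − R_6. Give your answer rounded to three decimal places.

M_6 ≈ 25.96933.
R_6 ≈ 31.39468.
M_6 − R_6 ≈ -5.425.

-5.425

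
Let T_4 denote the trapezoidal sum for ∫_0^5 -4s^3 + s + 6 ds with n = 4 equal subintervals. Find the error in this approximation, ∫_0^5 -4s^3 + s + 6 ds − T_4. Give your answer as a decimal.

39.0625

Exact integral: ∫_0^5 f(s) ds = -582.5.
T_4 = -621.5625.
Error = -582.5 − (-621.5625) = 39.0625.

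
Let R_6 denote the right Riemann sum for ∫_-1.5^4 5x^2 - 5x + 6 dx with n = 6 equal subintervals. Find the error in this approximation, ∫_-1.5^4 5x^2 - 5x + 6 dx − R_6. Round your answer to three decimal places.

Exact integral: ∫_-1.5^4 f(x) dx ≈ 110.91667.
R_6 ≈ 133.67419.
Error ≈ 110.91667 − 133.67419 ≈ -22.758.

-22.758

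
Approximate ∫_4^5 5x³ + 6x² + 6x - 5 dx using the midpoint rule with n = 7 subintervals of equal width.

605.125

Δx = (5 − 4)/7 = 1/7.
Midpoints: 57/14, 59/14, 61/14, 4.5, 65/14, 67/14, 69/14.
f(57/14) = 1252193/2744, f(59/14) = 1374963/2744, f(61/14) = 1505485/2744, f(4.5) = 599.125, f(65/14) = 1790745/2744, f(67/14) = 1945963/2744, f(69/14) = 2109893/2744.
Sum = Δx · [f(57/14) + f(59/14) + f(61/14) + ...].
Sum = 605.125.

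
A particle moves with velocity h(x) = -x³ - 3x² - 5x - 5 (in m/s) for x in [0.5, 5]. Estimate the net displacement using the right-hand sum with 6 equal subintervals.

-453.33984375

Δx = (5 − 0.5)/6 = 0.75.
Right endpoints: 1.25, 2, 2.75, 3.5, 4.25, 5.
h(1.25) = -17.890625, h(2) = -35, h(2.75) = -62.234375, h(3.5) = -102.125, h(4.25) = -157.203125, h(5) = -230.
Sum = Δx · [h(1.25) + h(2) + h(2.75) + ...].
Sum = -453.33984375.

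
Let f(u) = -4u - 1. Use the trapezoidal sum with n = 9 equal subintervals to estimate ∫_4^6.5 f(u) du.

-55

Δu = (6.5 − 4)/9 = 5/18.
f(4) = -17, f(77/18) = -163/9, f(41/9) = -173/9, f(29/6) = -61/3, f(46/9) = -193/9, f(97/18) = -203/9, f(17/3) = -71/3, f(107/18) = -223/9, f(56/9) = -233/9, f(6.5) = -27.
T_9 = (Δu/2)·[f(u_0) + 2f(u_1) + ... + 2f(u_{8}) + f(u_9)].
Sum = -55.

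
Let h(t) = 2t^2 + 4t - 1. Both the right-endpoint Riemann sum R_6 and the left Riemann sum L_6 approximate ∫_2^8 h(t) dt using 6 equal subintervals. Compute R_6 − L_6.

144

R_6 = 524.
L_6 = 380.
R_6 − L_6 = 144.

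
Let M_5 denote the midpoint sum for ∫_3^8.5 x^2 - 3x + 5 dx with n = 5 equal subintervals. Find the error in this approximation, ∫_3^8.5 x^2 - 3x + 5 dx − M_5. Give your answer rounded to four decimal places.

0.5546

Exact integral: ∫_3^8.5 f(x) dx ≈ 128.333333.
M_5 = 127.77875.
Error ≈ 128.333333 − 127.77875 ≈ 0.5546.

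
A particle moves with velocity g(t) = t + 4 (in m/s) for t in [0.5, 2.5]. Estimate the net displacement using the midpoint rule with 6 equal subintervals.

Δt = (2.5 − 0.5)/6 = 1/3.
Midpoints: 2/3, 1, 4/3, 5/3, 2, 7/3.
g(2/3) = 14/3, g(1) = 5, g(4/3) = 16/3, g(5/3) = 17/3, g(2) = 6, g(7/3) = 19/3.
Sum = Δt · [g(2/3) + g(1) + g(4/3) + ...].
Sum = 11.

11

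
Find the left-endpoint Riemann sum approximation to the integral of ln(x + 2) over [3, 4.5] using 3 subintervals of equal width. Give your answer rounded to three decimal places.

2.553

Δx = (4.5 − 3)/3 = 0.5.
Left endpoints: 3, 3.5, 4.
f(3) ≈ 1.609, f(3.5) ≈ 1.705, f(4) ≈ 1.792.
Sum = Δx · [f(3) + f(3.5) + f(4)].
Sum ≈ 2.553.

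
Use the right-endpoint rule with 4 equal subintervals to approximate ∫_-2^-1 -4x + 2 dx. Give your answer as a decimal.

7.5

Δx = (-1 − (-2))/4 = 0.25.
Right endpoints: -1.75, -1.5, -1.25, -1.
f(-1.75) = 9, f(-1.5) = 8, f(-1.25) = 7, f(-1) = 6.
Sum = Δx · [f(-1.75) + f(-1.5) + f(-1.25) + f(-1)].
Sum = 7.5.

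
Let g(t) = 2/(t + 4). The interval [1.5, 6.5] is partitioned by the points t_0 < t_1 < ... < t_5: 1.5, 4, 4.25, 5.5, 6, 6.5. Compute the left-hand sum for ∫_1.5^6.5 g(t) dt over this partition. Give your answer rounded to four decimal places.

1.4799

Subinterval widths: 2.5, 0.25, 1.25, 0.5, 0.5.
Left endpoints: 1.5, 4, 4.25, 5.5, 6.
g(1.5) = 4/11, g(4) = 0.25, g(4.25) = 8/33, g(5.5) = 4/19, g(6) = 0.2.
Sum = Σ Δt_i · g(t_i).
Sum ≈ 1.4799.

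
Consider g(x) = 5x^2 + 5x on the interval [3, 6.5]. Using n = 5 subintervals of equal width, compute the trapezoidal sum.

Δx = (6.5 − 3)/5 = 0.7.
g(3) = 60, g(3.7) = 86.95, g(4.4) = 118.8, g(5.1) = 155.55, g(5.8) = 197.2, g(6.5) = 243.75.
T_5 = (Δx/2)·[g(x_0) + 2g(x_1) + ... + 2g(x_{4}) + g(x_5)].
Sum = 497.2625.

497.2625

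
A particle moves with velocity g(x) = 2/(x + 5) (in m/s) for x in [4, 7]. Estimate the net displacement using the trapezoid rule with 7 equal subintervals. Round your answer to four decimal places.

Δx = (7 − 4)/7 = 3/7.
g(4) = 2/9, g(31/7) = 7/33, g(34/7) = 14/69, g(37/7) = 7/36, g(40/7) = 14/75, g(43/7) = 7/39, g(46/7) = 14/81, g(7) = 1/6.
T_7 = (Δx/2)·[g(x_0) + 2g(x_1) + ... + 2g(x_{6}) + g(x_7)].
Sum ≈ 0.5755.

0.5755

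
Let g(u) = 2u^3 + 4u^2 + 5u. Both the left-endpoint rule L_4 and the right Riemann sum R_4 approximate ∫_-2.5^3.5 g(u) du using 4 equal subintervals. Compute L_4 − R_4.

L_4 = 36.
R_4 = 292.5.
L_4 − R_4 = -256.5.

-256.5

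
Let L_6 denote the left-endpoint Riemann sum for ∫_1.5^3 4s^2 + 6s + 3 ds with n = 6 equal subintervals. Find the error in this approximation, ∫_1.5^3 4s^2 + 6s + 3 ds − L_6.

4.4375

Exact integral: ∫_1.5^3 f(s) ds = 56.25.
L_6 = 51.8125.
Error = 56.25 − 51.8125 = 4.4375.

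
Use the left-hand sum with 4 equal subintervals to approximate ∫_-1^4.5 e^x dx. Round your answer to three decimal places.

Δx = (4.5 − (-1))/4 = 1.375.
Left endpoints: -1, 0.375, 1.75, 3.125.
f(-1) ≈ 0.368, f(0.375) ≈ 1.455, f(1.75) ≈ 5.755, f(3.125) ≈ 22.760.
Sum = Δx · [f(-1) + f(0.375) + f(1.75) + f(3.125)].
Sum ≈ 41.714.

41.714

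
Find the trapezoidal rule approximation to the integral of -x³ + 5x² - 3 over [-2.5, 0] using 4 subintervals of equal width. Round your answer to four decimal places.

Δx = (0 − (-2.5))/4 = 0.625.
f(-2.5) = 43.875, f(-1.875) = 10839/512, f(-1.25) = 6.765625, f(-0.625) = -411/512, f(0) = -3.
T_4 = (Δx/2)·[f(x_0) + 2f(x_1) + 2f(x_2) + 2f(x_3) + f(x_4)].
Sum ≈ 29.7314.

29.7314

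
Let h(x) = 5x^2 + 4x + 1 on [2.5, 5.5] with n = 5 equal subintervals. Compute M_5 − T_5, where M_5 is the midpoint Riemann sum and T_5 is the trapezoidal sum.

-1.35

M_5 = 301.8.
T_5 = 303.15.
M_5 − T_5 = -1.35.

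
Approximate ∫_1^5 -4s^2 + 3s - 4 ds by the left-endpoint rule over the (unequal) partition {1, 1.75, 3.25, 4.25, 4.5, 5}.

-108.375

Subinterval widths: 0.75, 1.5, 1, 0.25, 0.5.
Left endpoints: 1, 1.75, 3.25, 4.25, 4.5.
f(1) = -5, f(1.75) = -11, f(3.25) = -36.5, f(4.25) = -63.5, f(4.5) = -71.5.
Sum = Σ Δs_i · f(s_i).
Sum = -108.375.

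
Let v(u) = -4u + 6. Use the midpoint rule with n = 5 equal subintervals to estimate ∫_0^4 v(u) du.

-8

Δu = (4 − 0)/5 = 0.8.
Midpoints: 0.4, 1.2, 2, 2.8, 3.6.
v(0.4) = 4.4, v(1.2) = 1.2, v(2) = -2, v(2.8) = -5.2, v(3.6) = -8.4.
Sum = Δu · [v(0.4) + v(1.2) + v(2) + v(2.8) + v(3.6)].
Sum = -8.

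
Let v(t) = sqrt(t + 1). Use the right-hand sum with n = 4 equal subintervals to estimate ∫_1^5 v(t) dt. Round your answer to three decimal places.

Δt = (5 − 1)/4 = 1.
Right endpoints: 2, 3, 4, 5.
v(2) ≈ 1.732, v(3) ≈ 2.000, v(4) ≈ 2.236, v(5) ≈ 2.449.
Sum = Δt · [v(2) + v(3) + v(4) + v(5)].
Sum ≈ 8.418.

8.418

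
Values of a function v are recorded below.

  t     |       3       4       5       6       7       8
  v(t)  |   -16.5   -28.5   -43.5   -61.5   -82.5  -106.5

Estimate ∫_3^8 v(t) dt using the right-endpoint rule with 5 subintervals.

Δt = 1.
Sum = 1·[(-28.5) + (-43.5) + (-61.5) + (-82.5) + (-106.5)] = -322.5.

-322.5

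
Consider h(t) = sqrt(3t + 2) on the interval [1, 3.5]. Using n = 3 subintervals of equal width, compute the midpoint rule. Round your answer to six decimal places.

Δt = (3.5 − 1)/3 = 5/6.
Midpoints: 17/12, 2.25, 37/12.
h(17/12) ≈ 2.500000, h(2.25) ≈ 2.958040, h(37/12) ≈ 3.354102.
Sum = Δt · [h(17/12) + h(2.25) + h(37/12)].
Sum ≈ 7.343452.

7.343452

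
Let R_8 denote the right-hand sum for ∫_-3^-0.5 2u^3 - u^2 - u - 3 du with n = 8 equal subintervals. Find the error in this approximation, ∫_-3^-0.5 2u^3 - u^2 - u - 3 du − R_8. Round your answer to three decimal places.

-8.907

Exact integral: ∫_-3^-0.5 f(u) du ≈ -52.55208.
R_8 ≈ -43.64502.
Error ≈ -52.55208 − (-43.64502) ≈ -8.907.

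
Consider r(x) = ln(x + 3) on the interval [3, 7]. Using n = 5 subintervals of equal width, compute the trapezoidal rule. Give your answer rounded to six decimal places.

Δx = (7 − 3)/5 = 0.8.
r(3) ≈ 1.791759, r(3.8) ≈ 1.916923, r(4.6) ≈ 2.028148, r(5.4) ≈ 2.128232, r(6.2) ≈ 2.219203, r(7) ≈ 2.302585.
T_5 = (Δx/2)·[r(x_0) + 2r(x_1) + ... + 2r(x_{4}) + r(x_5)].
Sum ≈ 8.271743.

8.271743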